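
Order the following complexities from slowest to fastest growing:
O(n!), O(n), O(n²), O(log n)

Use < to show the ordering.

Ordered by growth rate: O(log n) < O(n) < O(n²) < O(n!)

Answer: O(log n) < O(n) < O(n²) < O(n!)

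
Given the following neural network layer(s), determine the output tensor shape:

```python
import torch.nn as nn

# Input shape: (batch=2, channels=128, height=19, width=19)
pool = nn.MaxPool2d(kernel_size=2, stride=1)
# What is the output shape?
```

Input: (2, 128, 19, 19) -> Output: (2, 128, 18, 18)

Answer: (2, 128, 18, 18)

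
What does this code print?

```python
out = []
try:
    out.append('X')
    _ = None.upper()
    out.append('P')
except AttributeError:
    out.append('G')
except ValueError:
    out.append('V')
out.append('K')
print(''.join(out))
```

Execution trace: 'X' (try body) → 'G' (except AttributeError) → 'K' (after the try/except). Output: XGK

Answer: XGK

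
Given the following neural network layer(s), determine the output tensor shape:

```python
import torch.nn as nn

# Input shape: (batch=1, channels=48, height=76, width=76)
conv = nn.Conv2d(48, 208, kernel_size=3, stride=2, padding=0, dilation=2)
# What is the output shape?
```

Input: (1, 48, 76, 76) -> Output: (1, 208, 36, 36)

Answer: (1, 208, 36, 36)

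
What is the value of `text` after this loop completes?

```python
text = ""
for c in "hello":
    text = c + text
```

Reverse 'hello'
`text` takes the values: "" → "h" → "eh" → "leh" → "lleh" → "olleh"

Answer: "olleh"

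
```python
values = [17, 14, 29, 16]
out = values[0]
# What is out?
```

Trace:
`values = [17, 14, 29, 16]` → values = [17, 14, 29, 16]
`out = values[0]` → out = 17
So out = 17

Answer: 17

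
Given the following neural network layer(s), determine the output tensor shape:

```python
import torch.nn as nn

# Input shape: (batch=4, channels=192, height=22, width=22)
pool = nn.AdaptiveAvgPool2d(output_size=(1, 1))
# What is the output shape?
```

Input: (4, 192, 22, 22) -> Output: (4, 192, 1, 1)

Answer: (4, 192, 1, 1)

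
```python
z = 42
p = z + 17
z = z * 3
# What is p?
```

Trace:
`z = 42` → z = 42
`p = z + 17` → p = 59
`z = z * 3` → z = 126
So p = 59

Answer: 59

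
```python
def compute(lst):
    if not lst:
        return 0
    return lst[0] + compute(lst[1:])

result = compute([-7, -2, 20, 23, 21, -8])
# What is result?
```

(-7) + (-2) + 20 + 23 + 21 + (-8) + 0 = 47

Answer: 47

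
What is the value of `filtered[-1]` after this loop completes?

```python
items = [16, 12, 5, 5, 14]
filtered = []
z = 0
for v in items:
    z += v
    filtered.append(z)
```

Cumulative sum ends at 52
`filtered` takes the values: [] → [16] → [16, 28] → [16, 28, 33] → [16, 28, 33, 38] → [16, 28, 33, 38, 52]
So `filtered[-1]` = 52

Answer: 52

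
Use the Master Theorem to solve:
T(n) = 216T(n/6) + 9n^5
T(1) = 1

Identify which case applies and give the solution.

a=216, b=6, f(n)=9n^5. log_6(216) = 3. Since c=5 > 3 and the regularity condition holds (216(n/6)^5 = (216/6^5)n^5 with 216/6^5 < 1), Case 3 applies: T(n) = Θ(f(n)) = O(n^5).

Answer: O(n^5) - Case 3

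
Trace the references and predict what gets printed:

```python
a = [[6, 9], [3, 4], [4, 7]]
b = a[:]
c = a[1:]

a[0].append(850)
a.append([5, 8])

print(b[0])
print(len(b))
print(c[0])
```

Key concept: slice with nested mutation.
Step by step:
`a = [[6, 9], [3, 4], [4, 7]]` → a = [[6, 9], [3, 4], [4, 7]]
`b = a[:]` → b = [[6, 9], [3, 4], [4, 7]]
`c = a[1:]` → c = [[3, 4], [4, 7]]
`a[0].append(850)` → a = [[6, 9, 850], [3, 4], [4, 7]]; b = [[6, 9, 850], [3, 4], [4, 7]]
`a.append([5, 8])` → a = [[6, 9, 850], [3, 4], [4, 7], [5, 8]]
`print(b[0])` → prints [6, 9, 850]
`print(len(b))` → prints 3
`print(c[0])` → prints [3, 4]

Answer:
[6, 9, 850]
3
[3, 4]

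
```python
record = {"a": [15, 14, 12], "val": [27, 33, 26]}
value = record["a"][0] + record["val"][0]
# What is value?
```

Trace:
`record = {"a": [15, 14, 12], "val": [27, 33, 26]}` → record = {'a': [15, 14, 12], 'val': [27, 33, 26]}
`value = record["a"][0] + record["val"][0]` → value = 42
So value = 42

Answer: 42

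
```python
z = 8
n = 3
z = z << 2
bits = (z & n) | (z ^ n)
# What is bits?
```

Trace:
`z = 8` → z = 8
`n = 3` → n = 3
`z = z << 2` → z = 32
`bits = (z & n) | (z ^ n)` → bits = 35
So bits = 35

Answer: 35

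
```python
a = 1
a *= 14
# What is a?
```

Trace:
`a = 1` → a = 1
`a *= 14` → a = 14
So a = 14

Answer: 14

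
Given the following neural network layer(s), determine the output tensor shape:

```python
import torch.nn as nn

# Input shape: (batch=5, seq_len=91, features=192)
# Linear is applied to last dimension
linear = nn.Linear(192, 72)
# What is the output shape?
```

Input: (5, 91, 192) -> Output: (5, 91, 72)

Answer: (5, 91, 72)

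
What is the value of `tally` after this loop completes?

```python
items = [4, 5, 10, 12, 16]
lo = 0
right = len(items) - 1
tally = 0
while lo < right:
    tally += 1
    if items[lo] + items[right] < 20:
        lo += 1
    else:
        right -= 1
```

Steps to find pair summing to 20
`tally` takes the values: 0 → 1 → 2 → 3 → 4

Answer: 4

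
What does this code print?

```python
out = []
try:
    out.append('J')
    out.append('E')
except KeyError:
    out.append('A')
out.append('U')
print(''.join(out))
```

Execution trace: 'J' (try body) → 'E' (try body, no exception) → 'U' (after the try/except). Output: JEU

Answer: JEU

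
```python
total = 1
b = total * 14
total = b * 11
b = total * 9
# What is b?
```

Trace:
`total = 1` → total = 1
`b = total * 14` → b = 14
`total = b * 11` → total = 154
`b = total * 9` → b = 1386
So b = 1386

Answer: 1386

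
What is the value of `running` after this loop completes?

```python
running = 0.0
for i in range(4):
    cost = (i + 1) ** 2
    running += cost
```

Sum of squared losses 1² + 2² + ... + 4²
`running` takes the values: 0.0 → 1.0 → 5.0 → 14.0 → 30.0

Answer: 30.0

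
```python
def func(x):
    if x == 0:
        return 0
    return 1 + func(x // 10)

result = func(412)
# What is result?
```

Count of digits of 412: 3

Answer: 3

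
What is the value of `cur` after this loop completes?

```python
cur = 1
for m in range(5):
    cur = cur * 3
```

Multiply by 3, 5 times: 1 * 3^5 = 243
`cur` takes the values: 1 → 3 → 9 → 27 → 81 → 243

Answer: 243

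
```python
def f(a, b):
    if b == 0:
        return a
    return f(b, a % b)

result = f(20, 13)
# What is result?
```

f(20, 13) -> f(13, 7) -> f(7, 6) -> f(6, 1) -> f(1, 0) -> 1

Answer: 1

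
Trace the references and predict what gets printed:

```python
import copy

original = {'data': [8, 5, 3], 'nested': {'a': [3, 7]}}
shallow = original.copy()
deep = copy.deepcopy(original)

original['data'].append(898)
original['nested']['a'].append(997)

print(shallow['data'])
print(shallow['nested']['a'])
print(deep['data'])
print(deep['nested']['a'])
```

Key concept: comparing shallow vs deep copy.
Step by step:
`original = {'data': [8, 5, 3], 'nested': {'a': [3, 7]}}` → original = {'data': [8, 5, 3], 'nested': {'a': [3, 7]}}
`shallow = original.copy()` → shallow = {'data': [8, 5, 3], 'nested': {'a': [3, 7]}}
`deep = copy.deepcopy(original)` → deep = {'data': [8, 5, 3], 'nested': {'a': [3, 7]}}
`original['data'].append(898)` → original = {'data': [8, 5, 3, 898], 'nested': {'a': [3, 7]}}; shallow = {'data': [8, 5, 3, 898], 'nested': {'a': [3, 7]}}
`original['nested']['a'].append(997)` → original = {'data': [8, 5, 3, 898], 'nested': {'a': [3, 7, 997]}}; shallow = {'data': [8, 5, 3, 898], 'nested': {'a': [3, 7, 997]}}
`print(shallow['data'])` → prints [8, 5, 3, 898]
`print(shallow['nested']['a'])` → prints [3, 7, 997]
`print(deep['data'])` → prints [8, 5, 3]
`print(deep['nested']['a'])` → prints [3, 7]

Answer:
[8, 5, 3, 898]
[3, 7, 997]
[8, 5, 3]
[3, 7]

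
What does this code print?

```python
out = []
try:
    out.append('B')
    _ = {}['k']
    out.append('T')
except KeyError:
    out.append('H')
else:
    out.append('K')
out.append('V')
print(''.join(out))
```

Execution trace: 'B' (try body) → 'H' (except KeyError) → 'V' (after the try/except). Output: BHV

Answer: BHV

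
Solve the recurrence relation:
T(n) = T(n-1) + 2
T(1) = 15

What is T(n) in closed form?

Unrolling: T(n) = T(1) + 2·(n-1) = 15 + 2(n-1) = 2n + 13.

Answer: T(n) = 2n + 13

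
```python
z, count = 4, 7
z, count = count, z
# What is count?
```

Trace:
`z, count = 4, 7` → z = 4; count = 7
`z, count = count, z` → z = 7; count = 4
So count = 4

Answer: 4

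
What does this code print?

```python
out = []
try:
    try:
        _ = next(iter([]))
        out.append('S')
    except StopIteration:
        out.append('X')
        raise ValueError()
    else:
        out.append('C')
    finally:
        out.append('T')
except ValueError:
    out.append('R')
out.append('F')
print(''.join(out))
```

Execution trace: 'X' (inner except StopIteration) → 'T' (inner finally) → 'R' (outer except ValueError) → 'F' (after the try/except). Output: XTRF

Answer: XTRF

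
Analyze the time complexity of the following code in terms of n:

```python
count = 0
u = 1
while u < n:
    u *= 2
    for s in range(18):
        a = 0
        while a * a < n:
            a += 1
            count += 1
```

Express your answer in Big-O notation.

Each loop level contributes: log n × 1 × √n. Multiplying the contributions gives O(√n log n).

Answer: O(√n log n)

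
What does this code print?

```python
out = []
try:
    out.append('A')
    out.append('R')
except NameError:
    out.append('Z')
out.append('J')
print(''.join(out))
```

Execution trace: 'A' (try body) → 'R' (try body, no exception) → 'J' (after the try/except). Output: ARJ

Answer: ARJ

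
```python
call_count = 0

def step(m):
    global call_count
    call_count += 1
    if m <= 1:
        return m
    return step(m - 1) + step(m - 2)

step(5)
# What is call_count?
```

Calls(m) = 1 + Calls(m-1) + Calls(m-2); Calls(0)=Calls(1)=1. For m=5 this gives 15.

Answer: 15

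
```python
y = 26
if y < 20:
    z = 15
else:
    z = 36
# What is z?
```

Trace:
`y = 26` → y = 26
`if y < 20: ...` → y < 20 is False, take else branch → z = 36
So z = 36

Answer: 36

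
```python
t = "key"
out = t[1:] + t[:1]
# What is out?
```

Trace:
`t = "key"` → t = 'key'
`out = t[1:] + t[:1]` → out = 'eyk'
So out = 'eyk'

Answer: 'eyk'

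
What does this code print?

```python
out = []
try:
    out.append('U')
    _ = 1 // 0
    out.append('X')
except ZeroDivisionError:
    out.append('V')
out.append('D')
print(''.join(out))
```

Execution trace: 'U' (try body) → 'V' (except ZeroDivisionError) → 'D' (after the try/except). Output: UVD

Answer: UVD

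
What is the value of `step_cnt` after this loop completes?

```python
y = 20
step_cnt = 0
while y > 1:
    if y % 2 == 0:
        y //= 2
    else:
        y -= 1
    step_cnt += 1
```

Steps to reduce 20 to 1
`step_cnt` takes the values: 0 → 1 → 2 → 3 → 4 → 5

Answer: 5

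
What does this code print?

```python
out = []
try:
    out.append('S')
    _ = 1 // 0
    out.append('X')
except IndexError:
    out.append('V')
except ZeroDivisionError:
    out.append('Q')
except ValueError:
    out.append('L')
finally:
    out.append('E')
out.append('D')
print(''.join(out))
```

Execution trace: 'S' (try body) → 'Q' (except ZeroDivisionError) → 'E' (finally) → 'D' (after the try/except). Output: SQED

Answer: SQED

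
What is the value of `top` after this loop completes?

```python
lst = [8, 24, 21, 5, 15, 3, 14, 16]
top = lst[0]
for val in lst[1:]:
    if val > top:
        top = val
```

Maximum of [8, 24, 21, 5, 15, 3, 14, 16]
`top` takes the values: 8 → 24

Answer: 24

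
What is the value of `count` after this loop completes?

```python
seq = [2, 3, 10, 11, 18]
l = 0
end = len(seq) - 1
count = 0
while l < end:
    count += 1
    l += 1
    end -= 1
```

Iterations until pointers meet (list length 5)
`count` takes the values: 0 → 1 → 2

Answer: 2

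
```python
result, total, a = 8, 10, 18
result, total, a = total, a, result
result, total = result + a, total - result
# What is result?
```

Trace:
`result, total, a = 8, 10, 18` → result = 8; total = 10; a = 18
`result, total, a = total, a, result` → result = 10; total = 18; a = 8
`result, total = result + a, total - result` → result = 18; total = 8
So result = 18

Answer: 18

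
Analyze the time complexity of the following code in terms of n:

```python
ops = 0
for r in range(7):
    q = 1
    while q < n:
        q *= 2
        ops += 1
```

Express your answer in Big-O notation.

Each loop level contributes: 1 × log n. Multiplying the contributions gives O(log n).

Answer: O(log n)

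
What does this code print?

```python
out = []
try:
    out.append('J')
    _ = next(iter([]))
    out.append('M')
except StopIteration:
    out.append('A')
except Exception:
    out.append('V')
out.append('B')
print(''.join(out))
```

Execution trace: 'J' (try body) → 'A' (except StopIteration) → 'B' (after the try/except). Output: JAB

Answer: JAB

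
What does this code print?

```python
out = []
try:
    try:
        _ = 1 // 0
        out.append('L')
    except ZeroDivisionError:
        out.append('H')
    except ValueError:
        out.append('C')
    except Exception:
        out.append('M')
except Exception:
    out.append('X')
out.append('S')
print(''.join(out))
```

Execution trace: 'H' (inner except ZeroDivisionError) → 'S' (after the try/except). Output: HS

Answer: HS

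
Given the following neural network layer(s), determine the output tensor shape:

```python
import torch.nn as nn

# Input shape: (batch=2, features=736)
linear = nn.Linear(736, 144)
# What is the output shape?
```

Input: (2, 736) -> Output: (2, 144)

Answer: (2, 144)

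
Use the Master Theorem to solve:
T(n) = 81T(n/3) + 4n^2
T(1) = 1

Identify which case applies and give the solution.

a=81, b=3, f(n)=4n^2. log_3(81) = 4. Since c=2 < 4, Case 1 applies: T(n) = Θ(n^log_b(a)) = O(n^4).

Answer: O(n^4) - Case 1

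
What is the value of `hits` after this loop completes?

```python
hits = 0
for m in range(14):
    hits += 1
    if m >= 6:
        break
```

Loop breaks when m reaches 6, hits is 7
`hits` takes the values: 0 → 1 → 2 → 3 → 4 → 5 → 6 → 7

Answer: 7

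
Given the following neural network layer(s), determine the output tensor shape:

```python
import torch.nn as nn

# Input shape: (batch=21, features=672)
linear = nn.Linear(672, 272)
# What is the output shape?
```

Input: (21, 672) -> Output: (21, 272)

Answer: (21, 272)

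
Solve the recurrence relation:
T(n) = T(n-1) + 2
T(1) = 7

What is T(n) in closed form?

Unrolling: T(n) = T(1) + 2·(n-1) = 7 + 2(n-1) = 2n + 5.

Answer: T(n) = 2n + 5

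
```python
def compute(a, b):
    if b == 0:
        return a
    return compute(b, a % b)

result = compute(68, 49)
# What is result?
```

compute(68, 49) -> compute(49, 19) -> compute(19, 11) -> compute(11, 8) -> compute(8, 3) -> compute(3, 2) -> compute(2, 1) -> compute(1, 0) -> 1

Answer: 1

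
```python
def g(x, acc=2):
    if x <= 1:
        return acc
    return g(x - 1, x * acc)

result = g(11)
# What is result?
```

Accumulator trace (n, acc): (11, 2) -> (10, 22) -> (9, 220) -> (8, 1980) -> (7, 15840) -> (6, 110880) -> (5, 665280) -> (4, 3326400) -> (3, 13305600) -> (2, 39916800) -> (1, 79833600) -> return 79833600

Answer: 79833600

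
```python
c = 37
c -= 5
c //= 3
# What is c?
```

Trace:
`c = 37` → c = 37
`c -= 5` → c = 32
`c //= 3` → c = 10
So c = 10

Answer: 10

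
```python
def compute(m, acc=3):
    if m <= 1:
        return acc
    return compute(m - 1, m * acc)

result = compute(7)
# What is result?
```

Accumulator trace (n, acc): (7, 3) -> (6, 21) -> (5, 126) -> (4, 630) -> (3, 2520) -> (2, 7560) -> (1, 15120) -> return 15120

Answer: 15120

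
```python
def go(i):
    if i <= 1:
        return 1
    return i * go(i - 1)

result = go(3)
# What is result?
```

go(3) = 3 * 2 * 1 = 6

Answer: 6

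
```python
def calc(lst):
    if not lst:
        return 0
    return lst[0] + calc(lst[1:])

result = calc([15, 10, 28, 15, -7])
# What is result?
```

15 + 10 + 28 + 15 + (-7) + 0 = 61

Answer: 61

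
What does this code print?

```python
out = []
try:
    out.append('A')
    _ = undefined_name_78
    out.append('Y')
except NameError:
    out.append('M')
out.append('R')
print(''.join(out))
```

Execution trace: 'A' (try body) → 'M' (except NameError) → 'R' (after the try/except). Output: AMR

Answer: AMR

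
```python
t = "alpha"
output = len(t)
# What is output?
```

Trace:
`t = "alpha"` → t = 'alpha'
`output = len(t)` → output = 5
So output = 5

Answer: 5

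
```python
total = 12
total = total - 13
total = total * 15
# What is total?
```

Trace:
`total = 12` → total = 12
`total = total - 13` → total = -1
`total = total * 15` → total = -15
So total = -15

Answer: -15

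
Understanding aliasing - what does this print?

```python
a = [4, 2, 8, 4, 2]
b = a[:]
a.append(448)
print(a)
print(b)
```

Key concept: slice [:] creates copy.
Step by step:
`a = [4, 2, 8, 4, 2]` → a = [4, 2, 8, 4, 2]
`b = a[:]` → b = [4, 2, 8, 4, 2]
`a.append(448)` → a = [4, 2, 8, 4, 2, 448]
`print(a)` → prints [4, 2, 8, 4, 2, 448]
`print(b)` → prints [4, 2, 8, 4, 2]

Answer:
[4, 2, 8, 4, 2, 448]
[4, 2, 8, 4, 2]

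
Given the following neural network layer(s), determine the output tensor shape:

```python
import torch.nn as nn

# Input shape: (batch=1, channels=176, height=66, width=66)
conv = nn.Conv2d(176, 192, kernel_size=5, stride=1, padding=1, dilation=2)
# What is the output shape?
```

Input: (1, 176, 66, 66) -> Output: (1, 192, 60, 60)

Answer: (1, 192, 60, 60)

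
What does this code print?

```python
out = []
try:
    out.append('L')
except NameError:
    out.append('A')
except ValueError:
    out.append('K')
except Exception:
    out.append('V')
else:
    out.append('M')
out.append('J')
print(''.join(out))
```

Execution trace: 'L' (try body, no exception) → 'M' (else) → 'J' (after the try/except). Output: LMJ

Answer: LMJ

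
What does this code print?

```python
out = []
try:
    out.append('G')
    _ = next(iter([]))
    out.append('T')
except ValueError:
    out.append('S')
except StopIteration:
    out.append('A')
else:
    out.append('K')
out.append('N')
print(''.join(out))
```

Execution trace: 'G' (try body) → 'A' (except StopIteration) → 'N' (after the try/except). Output: GAN

Answer: GAN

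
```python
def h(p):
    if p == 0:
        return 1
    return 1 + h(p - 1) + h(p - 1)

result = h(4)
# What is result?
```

h(p) = 1 + 2·h(p-1), h(0)=1. Closed form: (1+1)·2^4 - 1 = 31.

Answer: 31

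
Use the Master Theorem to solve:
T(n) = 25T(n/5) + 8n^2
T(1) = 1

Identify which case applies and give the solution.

a=25, b=5, f(n)=8n^2. log_5(25) = 2. Since c=2 = 2, Case 2 applies: T(n) = Θ(n^log_b(a) · log n) = O(n^2 log n).

Answer: O(n^2 log n) - Case 2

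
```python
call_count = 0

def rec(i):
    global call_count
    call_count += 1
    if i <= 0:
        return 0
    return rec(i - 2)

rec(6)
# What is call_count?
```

Linear recursion stepping by 2: 4 calls from i=6 down to ≤0.

Answer: 4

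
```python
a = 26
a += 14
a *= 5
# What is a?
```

Trace:
`a = 26` → a = 26
`a += 14` → a = 40
`a *= 5` → a = 200
So a = 200

Answer: 200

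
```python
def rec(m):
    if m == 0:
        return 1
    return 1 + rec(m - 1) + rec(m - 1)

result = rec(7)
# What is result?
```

rec(m) = 1 + 2·rec(m-1), rec(0)=1. Closed form: (1+1)·2^7 - 1 = 255.

Answer: 255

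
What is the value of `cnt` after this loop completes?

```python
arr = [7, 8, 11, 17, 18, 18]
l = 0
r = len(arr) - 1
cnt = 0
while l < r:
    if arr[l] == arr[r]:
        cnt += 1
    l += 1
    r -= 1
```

Count matching pairs from ends
`cnt` takes the values: 0

Answer: 0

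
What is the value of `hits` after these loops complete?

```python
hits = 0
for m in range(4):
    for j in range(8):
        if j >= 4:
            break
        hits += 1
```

Inner breaks at 4, outer runs 4 times
`hits` takes the values: 0 → 1 → 2 → 3 → 4 → 5 → 6 → 7 → 8 → 9 → 10 → 11 → 12 → 13 → 14 → 15 → 16

Answer: 16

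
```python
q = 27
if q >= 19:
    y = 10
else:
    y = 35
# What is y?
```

Trace:
`q = 27` → q = 27
`if q >= 19: ...` → q >= 19 is True → y = 10
So y = 10

Answer: 10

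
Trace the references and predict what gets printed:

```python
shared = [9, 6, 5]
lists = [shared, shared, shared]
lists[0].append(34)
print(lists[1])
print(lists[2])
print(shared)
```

Key concept: list of same reference.
Step by step:
`shared = [9, 6, 5]` → shared = [9, 6, 5]
`lists = [shared, shared, shared]` → lists = [[9, 6, 5], [9, 6, 5], [9, 6, 5]]
`lists[0].append(34)` → shared = [9, 6, 5, 34]; lists = [[9, 6, 5, 34], [9, 6, 5, 34], [9, 6, 5, 34]]
`print(lists[1])` → prints [9, 6, 5, 34]
`print(lists[2])` → prints [9, 6, 5, 34]
`print(shared)` → prints [9, 6, 5, 34]

Answer:
[9, 6, 5, 34]
[9, 6, 5, 34]
[9, 6, 5, 34]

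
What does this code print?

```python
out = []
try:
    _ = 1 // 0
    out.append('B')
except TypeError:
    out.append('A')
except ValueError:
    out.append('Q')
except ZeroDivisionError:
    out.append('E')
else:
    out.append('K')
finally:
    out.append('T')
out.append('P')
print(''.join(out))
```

Execution trace: 'E' (except ZeroDivisionError) → 'T' (finally) → 'P' (after the try/except). Output: ETP

Answer: ETP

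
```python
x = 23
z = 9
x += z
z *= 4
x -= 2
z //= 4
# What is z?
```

Trace:
`x = 23` → x = 23
`z = 9` → z = 9
`x += z` → x = 32
`z *= 4` → z = 36
`x -= 2` → x = 30
`z //= 4` → z = 9
So z = 9

Answer: 9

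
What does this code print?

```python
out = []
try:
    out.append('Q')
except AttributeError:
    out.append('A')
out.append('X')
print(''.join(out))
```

Execution trace: 'Q' (try body, no exception) → 'X' (after the try/except). Output: QX

Answer: QX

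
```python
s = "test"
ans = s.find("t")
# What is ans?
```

Trace:
`s = "test"` → s = 'test'
`ans = s.find("t")` → ans = 0
So ans = 0

Answer: 0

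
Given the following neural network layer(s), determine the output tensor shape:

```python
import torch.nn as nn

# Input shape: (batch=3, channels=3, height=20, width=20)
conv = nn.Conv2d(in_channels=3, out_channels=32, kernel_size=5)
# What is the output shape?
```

Input: (3, 3, 20, 20) -> Output: (3, 32, 16, 16)

Answer: (3, 32, 16, 16)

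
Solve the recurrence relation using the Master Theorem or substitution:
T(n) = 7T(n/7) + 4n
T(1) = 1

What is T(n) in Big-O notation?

By Master Theorem: a=7, b=7, f(n)=4n. Since log_7(7) = 1 and f(n) = Θ(n^1), Case 2 applies. T(n) = O(n log n).

Answer: O(n log n)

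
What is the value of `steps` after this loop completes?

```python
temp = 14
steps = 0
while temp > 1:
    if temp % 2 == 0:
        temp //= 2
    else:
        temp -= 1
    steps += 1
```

Steps to reduce 14 to 1
`steps` takes the values: 0 → 1 → 2 → 3 → 4 → 5

Answer: 5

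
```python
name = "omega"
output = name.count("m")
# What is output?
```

Trace:
`name = "omega"` → name = 'omega'
`output = name.count("m")` → output = 1
So output = 1

Answer: 1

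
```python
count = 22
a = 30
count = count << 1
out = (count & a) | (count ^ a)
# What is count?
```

Trace:
`count = 22` → count = 22
`a = 30` → a = 30
`count = count << 1` → count = 44
`out = (count & a) | (count ^ a)` → out = 62
So count = 44

Answer: 44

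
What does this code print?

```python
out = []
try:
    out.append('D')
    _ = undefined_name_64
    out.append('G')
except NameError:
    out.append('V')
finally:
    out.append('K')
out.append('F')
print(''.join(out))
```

Execution trace: 'D' (try body) → 'V' (except NameError) → 'K' (finally) → 'F' (after the try/except). Output: DVKF

Answer: DVKF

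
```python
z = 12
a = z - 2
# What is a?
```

Trace:
`z = 12` → z = 12
`a = z - 2` → a = 10
So a = 10

Answer: 10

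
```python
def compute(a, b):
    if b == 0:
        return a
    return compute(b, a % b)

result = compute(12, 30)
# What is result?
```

compute(12, 30) -> compute(30, 12) -> compute(12, 6) -> compute(6, 0) -> 6

Answer: 6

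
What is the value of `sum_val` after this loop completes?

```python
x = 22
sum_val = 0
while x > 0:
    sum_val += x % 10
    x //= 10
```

Sum digits of 22
`sum_val` takes the values: 0 → 2 → 4

Answer: 4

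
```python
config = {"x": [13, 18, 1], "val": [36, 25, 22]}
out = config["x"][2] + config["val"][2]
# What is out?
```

Trace:
`config = {"x": [13, 18, 1], "val": [36, 25, 22]}` → config = {'x': [13, 18, 1], 'val': [36, 25, 22]}
`out = config["x"][2] + config["val"][2]` → out = 23
So out = 23

Answer: 23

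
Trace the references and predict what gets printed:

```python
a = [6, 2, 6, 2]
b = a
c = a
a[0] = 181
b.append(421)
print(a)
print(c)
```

Key concept: multiple aliases.
Step by step:
`a = [6, 2, 6, 2]` → a = [6, 2, 6, 2]
`b = a` → b = [6, 2, 6, 2] (same object as a)
`c = a` → c = [6, 2, 6, 2] (same object as a, b)
`a[0] = 181` → a = [181, 2, 6, 2] (same object as b, c); b = [181, 2, 6, 2] (same object as a, c); c = [181, 2, 6, 2] (same object as a, b)
`b.append(421)` → a = [181, 2, 6, 2, 421] (same object as b, c); b = [181, 2, 6, 2, 421] (same object as a, c); c = [181, 2, 6, 2, 421] (same object as a, b)
`print(a)` → prints [181, 2, 6, 2, 421]
`print(c)` → prints [181, 2, 6, 2, 421]

Answer:
[181, 2, 6, 2, 421]
[181, 2, 6, 2, 421]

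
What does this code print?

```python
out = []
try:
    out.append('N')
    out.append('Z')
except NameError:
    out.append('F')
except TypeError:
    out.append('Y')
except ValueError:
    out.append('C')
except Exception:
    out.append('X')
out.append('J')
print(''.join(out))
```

Execution trace: 'N' (try body) → 'Z' (try body, no exception) → 'J' (after the try/except). Output: NZJ

Answer: NZJ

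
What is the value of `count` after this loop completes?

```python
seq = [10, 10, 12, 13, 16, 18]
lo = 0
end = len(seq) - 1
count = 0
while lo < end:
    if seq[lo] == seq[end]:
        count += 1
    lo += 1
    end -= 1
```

Count matching pairs from ends
`count` takes the values: 0

Answer: 0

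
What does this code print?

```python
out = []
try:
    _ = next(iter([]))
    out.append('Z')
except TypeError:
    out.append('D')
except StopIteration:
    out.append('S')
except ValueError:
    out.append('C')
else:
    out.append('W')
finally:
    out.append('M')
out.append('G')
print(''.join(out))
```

Execution trace: 'S' (except StopIteration) → 'M' (finally) → 'G' (after the try/except). Output: SMG

Answer: SMG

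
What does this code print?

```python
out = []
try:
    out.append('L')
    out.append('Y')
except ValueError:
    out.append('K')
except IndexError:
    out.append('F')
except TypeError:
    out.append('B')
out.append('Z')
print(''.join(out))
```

Execution trace: 'L' (try body) → 'Y' (try body, no exception) → 'Z' (after the try/except). Output: LYZ

Answer: LYZ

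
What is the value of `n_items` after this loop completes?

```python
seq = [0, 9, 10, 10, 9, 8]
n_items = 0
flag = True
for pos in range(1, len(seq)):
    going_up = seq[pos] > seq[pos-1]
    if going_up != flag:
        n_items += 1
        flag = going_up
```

Count direction changes in [0, 9, 10, 10, 9, 8]
`n_items` takes the values: 0 → 1

Answer: 1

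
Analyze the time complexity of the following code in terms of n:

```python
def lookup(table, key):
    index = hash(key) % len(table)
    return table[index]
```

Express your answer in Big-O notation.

This is Hash table lookup (average case). Time complexity: O(1).

Answer: O(1)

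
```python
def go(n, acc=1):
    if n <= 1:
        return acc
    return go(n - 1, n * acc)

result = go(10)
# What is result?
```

Accumulator trace (n, acc): (10, 1) -> (9, 10) -> (8, 90) -> (7, 720) -> (6, 5040) -> (5, 30240) -> (4, 151200) -> (3, 604800) -> (2, 1814400) -> (1, 3628800) -> return 3628800

Answer: 3628800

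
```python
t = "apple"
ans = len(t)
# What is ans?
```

Trace:
`t = "apple"` → t = 'apple'
`ans = len(t)` → ans = 5
So ans = 5

Answer: 5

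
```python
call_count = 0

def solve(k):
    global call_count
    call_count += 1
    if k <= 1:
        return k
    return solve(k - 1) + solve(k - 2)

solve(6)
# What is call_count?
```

Calls(k) = 1 + Calls(k-1) + Calls(k-2); Calls(0)=Calls(1)=1. For k=6 this gives 25.

Answer: 25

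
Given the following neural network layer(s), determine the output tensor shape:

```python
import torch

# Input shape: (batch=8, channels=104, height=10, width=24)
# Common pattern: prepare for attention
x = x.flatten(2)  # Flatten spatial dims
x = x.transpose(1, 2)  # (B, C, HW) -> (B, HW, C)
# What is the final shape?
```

Input: (8, 104, 10, 24) -> after flatten(2): (8, 104, 240) -> Output: (8, 240, 104)

Answer: (8, 240, 104)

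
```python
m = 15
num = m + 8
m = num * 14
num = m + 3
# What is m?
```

Trace:
`m = 15` → m = 15
`num = m + 8` → num = 23
`m = num * 14` → m = 322
`num = m + 3` → num = 325
So m = 322

Answer: 322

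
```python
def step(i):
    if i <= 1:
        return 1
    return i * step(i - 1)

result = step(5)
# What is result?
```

step(5) = 5 * 4 * 3 * 2 * 1 = 120

Answer: 120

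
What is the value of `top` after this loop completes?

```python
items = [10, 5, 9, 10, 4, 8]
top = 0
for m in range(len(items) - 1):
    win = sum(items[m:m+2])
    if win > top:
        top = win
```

Max sum of 2-element window in [10, 5, 9, 10, 4, 8]
`top` takes the values: 0 → 15 → 19

Answer: 19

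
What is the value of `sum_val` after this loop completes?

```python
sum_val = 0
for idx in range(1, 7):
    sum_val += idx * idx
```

Sum of squares 1² to 6² = 91
`sum_val` takes the values: 0 → 1 → 5 → 14 → 30 → 55 → 91

Answer: 91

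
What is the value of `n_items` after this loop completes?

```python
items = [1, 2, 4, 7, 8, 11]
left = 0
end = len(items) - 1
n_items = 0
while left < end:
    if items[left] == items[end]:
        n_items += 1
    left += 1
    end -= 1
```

Count matching pairs from ends
`n_items` takes the values: 0

Answer: 0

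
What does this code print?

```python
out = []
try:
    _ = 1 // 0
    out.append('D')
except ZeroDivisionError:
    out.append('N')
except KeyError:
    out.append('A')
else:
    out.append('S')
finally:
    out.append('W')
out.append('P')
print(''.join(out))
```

Execution trace: 'N' (except ZeroDivisionError) → 'W' (finally) → 'P' (after the try/except). Output: NWP

Answer: NWP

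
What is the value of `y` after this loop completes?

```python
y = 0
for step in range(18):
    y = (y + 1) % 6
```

Increment mod 6, 18 times = 0
`y` takes the values: 0 → 1 → 2 → 3 → 4 → 5 → 0 → 1 → 2 → 3 → 4 → 5 → 0 → 1 → 2 → 3 → 4 → 5 → 0

Answer: 0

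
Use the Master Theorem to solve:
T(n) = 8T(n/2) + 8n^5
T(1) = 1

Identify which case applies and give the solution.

a=8, b=2, f(n)=8n^5. log_2(8) = 3. Since c=5 > 3 and the regularity condition holds (8(n/2)^5 = (8/2^5)n^5 with 8/2^5 < 1), Case 3 applies: T(n) = Θ(f(n)) = O(n^5).

Answer: O(n^5) - Case 3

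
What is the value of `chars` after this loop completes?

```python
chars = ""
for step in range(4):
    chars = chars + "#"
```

Repeat '#' 4 times
`chars` takes the values: "" → "#" → "##" → "###" → "####"

Answer: "####"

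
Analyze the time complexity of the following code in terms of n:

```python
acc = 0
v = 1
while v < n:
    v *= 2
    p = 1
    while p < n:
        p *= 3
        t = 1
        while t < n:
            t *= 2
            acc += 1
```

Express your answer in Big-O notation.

Each loop level contributes: log n × log n × log n. Multiplying the contributions gives O(log^3 n).

Answer: O(log^3 n)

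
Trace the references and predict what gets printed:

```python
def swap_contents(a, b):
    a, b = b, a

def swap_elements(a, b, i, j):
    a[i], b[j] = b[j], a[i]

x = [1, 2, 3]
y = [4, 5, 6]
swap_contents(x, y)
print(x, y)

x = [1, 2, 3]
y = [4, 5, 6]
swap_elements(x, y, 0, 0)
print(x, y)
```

Key concept: parameter rebinding vs mutation.
Step by step:
`x = [1, 2, 3]` → x = [1, 2, 3]
`y = [4, 5, 6]` → y = [4, 5, 6]
`swap_contents(x, y)` → no visible change to tracked variables
`print(x, y)` → prints [1, 2, 3] [4, 5, 6]
`x = [1, 2, 3]` → x = [1, 2, 3]
`y = [4, 5, 6]` → y = [4, 5, 6]
`swap_elements(x, y, 0, 0)` → x = [4, 2, 3]; y = [1, 5, 6]
`print(x, y)` → prints [4, 2, 3] [1, 5, 6]

Answer:
[1, 2, 3] [4, 5, 6]
[4, 2, 3] [1, 5, 6]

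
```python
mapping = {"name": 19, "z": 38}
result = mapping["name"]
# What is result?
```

Trace:
`mapping = {"name": 19, "z": 38}` → mapping = {'name': 19, 'z': 38}
`result = mapping["name"]` → result = 19
So result = 19

Answer: 19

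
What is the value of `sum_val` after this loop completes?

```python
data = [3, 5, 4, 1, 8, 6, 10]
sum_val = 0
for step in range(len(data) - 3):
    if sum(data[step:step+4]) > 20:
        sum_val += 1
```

Count windows with sum > 20
`sum_val` takes the values: 0 → 1

Answer: 1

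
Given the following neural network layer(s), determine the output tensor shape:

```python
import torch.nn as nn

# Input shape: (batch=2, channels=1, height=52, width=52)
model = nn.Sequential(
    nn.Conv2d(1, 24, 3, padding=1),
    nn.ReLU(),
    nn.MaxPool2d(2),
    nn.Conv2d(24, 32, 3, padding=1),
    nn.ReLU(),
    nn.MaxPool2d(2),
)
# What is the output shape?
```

Input: (2, 1, 52, 52) -> after first Conv2d: (2, 24, 52, 52) -> after first MaxPool2d: (2, 24, 26, 26) -> after second Conv2d: (2, 32, 26, 26) -> Output: (2, 32, 13, 13)

Answer: (2, 32, 13, 13)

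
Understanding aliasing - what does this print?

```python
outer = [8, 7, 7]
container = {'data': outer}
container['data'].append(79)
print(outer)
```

Key concept: dict holds reference to list.
Step by step:
`outer = [8, 7, 7]` → outer = [8, 7, 7]
`container = {'data': outer}` → container = {'data': [8, 7, 7]}
`container['data'].append(79)` → outer = [8, 7, 7, 79]; container = {'data': [8, 7, 7, 79]}
`print(outer)` → prints [8, 7, 7, 79]

Answer: [8, 7, 7, 79]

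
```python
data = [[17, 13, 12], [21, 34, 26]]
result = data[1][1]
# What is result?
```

Trace:
`data = [[17, 13, 12], [21, 34, 26]]` → data = [[17, 13, 12], [21, 34, 26]]
`result = data[1][1]` → result = 34
So result = 34

Answer: 34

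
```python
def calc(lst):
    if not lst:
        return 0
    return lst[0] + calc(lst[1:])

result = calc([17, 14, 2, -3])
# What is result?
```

17 + 14 + 2 + (-3) + 0 = 30

Answer: 30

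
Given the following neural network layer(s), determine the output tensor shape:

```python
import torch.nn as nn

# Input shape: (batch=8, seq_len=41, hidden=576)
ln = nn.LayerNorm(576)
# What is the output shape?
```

Input: (8, 41, 576) -> Output: (8, 41, 576)

Answer: (8, 41, 576)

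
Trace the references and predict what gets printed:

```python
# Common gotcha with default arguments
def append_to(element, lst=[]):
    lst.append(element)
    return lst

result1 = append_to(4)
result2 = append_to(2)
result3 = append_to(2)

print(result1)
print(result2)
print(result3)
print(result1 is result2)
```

Key concept: mutable default argument gotcha.
Step by step:
`result1 = append_to(4)` → result1 = [4]
`result2 = append_to(2)` → result1 = [4, 2] (same object as result2); result2 = [4, 2] (same object as result1)
`result3 = append_to(2)` → result1 = [4, 2, 2] (same object as result2, result3); result2 = [4, 2, 2] (same object as result1, result3); result3 = [4, 2, 2] (same object as result1, result2)
`print(result1)` → prints [4, 2, 2]
`print(result2)` → prints [4, 2, 2]
`print(result3)` → prints [4, 2, 2]
`print(result1 is result2)` → prints True

Answer:
[4, 2, 2]
[4, 2, 2]
[4, 2, 2]
True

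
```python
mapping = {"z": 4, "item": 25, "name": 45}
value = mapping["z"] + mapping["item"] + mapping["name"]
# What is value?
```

Trace:
`mapping = {"z": 4, "item": 25, "name": 45}` → mapping = {'z': 4, 'item': 25, 'name': 45}
`value = mapping["z"] + mapping["item"] + mapping["name"]` → value = 74
So value = 74

Answer: 74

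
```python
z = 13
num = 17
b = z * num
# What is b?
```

Trace:
`z = 13` → z = 13
`num = 17` → num = 17
`b = z * num` → b = 221
So b = 221

Answer: 221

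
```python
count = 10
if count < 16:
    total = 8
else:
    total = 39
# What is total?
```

Trace:
`count = 10` → count = 10
`if count < 16: ...` → count < 16 is True → total = 8
So total = 8

Answer: 8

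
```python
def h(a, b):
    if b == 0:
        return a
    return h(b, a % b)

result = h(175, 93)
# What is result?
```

h(175, 93) -> h(93, 82) -> h(82, 11) -> h(11, 5) -> h(5, 1) -> h(1, 0) -> 1

Answer: 1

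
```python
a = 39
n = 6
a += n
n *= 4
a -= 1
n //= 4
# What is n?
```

Trace:
`a = 39` → a = 39
`n = 6` → n = 6
`a += n` → a = 45
`n *= 4` → n = 24
`a -= 1` → a = 44
`n //= 4` → n = 6
So n = 6

Answer: 6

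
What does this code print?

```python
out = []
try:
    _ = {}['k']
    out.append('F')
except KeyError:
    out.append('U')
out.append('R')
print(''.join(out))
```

Execution trace: 'U' (except KeyError) → 'R' (after the try/except). Output: UR

Answer: UR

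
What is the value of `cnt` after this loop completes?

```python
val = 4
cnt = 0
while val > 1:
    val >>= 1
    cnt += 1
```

Count right shifts until 1
`cnt` takes the values: 0 → 1 → 2

Answer: 2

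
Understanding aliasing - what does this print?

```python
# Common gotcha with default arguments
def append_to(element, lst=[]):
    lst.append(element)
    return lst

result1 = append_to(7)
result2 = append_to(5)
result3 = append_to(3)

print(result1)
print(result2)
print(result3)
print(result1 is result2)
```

Key concept: mutable default argument gotcha.
Step by step:
`result1 = append_to(7)` → result1 = [7]
`result2 = append_to(5)` → result1 = [7, 5] (same object as result2); result2 = [7, 5] (same object as result1)
`result3 = append_to(3)` → result1 = [7, 5, 3] (same object as result2, result3); result2 = [7, 5, 3] (same object as result1, result3); result3 = [7, 5, 3] (same object as result1, result2)
`print(result1)` → prints [7, 5, 3]
`print(result2)` → prints [7, 5, 3]
`print(result3)` → prints [7, 5, 3]
`print(result1 is result2)` → prints True

Answer:
[7, 5, 3]
[7, 5, 3]
[7, 5, 3]
True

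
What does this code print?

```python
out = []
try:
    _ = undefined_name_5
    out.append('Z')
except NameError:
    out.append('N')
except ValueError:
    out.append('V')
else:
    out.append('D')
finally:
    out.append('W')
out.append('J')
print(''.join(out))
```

Execution trace: 'N' (except NameError) → 'W' (finally) → 'J' (after the try/except). Output: NWJ

Answer: NWJ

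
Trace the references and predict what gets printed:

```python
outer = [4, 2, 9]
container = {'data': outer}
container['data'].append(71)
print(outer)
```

Key concept: dict holds reference to list.
Step by step:
`outer = [4, 2, 9]` → outer = [4, 2, 9]
`container = {'data': outer}` → container = {'data': [4, 2, 9]}
`container['data'].append(71)` → outer = [4, 2, 9, 71]; container = {'data': [4, 2, 9, 71]}
`print(outer)` → prints [4, 2, 9, 71]

Answer: [4, 2, 9, 71]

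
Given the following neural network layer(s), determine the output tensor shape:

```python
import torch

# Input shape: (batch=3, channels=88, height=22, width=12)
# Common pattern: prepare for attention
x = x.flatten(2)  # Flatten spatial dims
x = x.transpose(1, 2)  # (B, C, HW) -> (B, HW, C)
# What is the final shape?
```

Input: (3, 88, 22, 12) -> after flatten(2): (3, 88, 264) -> Output: (3, 264, 88)

Answer: (3, 264, 88)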